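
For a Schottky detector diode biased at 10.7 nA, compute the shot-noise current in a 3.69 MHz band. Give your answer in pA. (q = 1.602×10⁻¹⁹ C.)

I_n = √(2qI·B)
2qI·B = 2 × 1.602×10⁻¹⁹ × 1.07×10⁻⁸ × 3.69×10⁶ = 1.27×10⁻²⁰ A²
I_n = √(1.27×10⁻²⁰) = 1.12×10⁻¹⁰ A = 112 pA

112 pA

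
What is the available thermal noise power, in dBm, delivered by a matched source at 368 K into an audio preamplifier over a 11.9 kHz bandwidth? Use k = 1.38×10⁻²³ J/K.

−132.2 dBm

P_n = kTB = 1.38×10⁻²³ × 368 × 1.19×10⁴ = 6.04×10⁻¹⁷ W
In dBm: 10 log₁₀(6.04×10⁻¹⁷ / 10⁻³) = −132.2 dBm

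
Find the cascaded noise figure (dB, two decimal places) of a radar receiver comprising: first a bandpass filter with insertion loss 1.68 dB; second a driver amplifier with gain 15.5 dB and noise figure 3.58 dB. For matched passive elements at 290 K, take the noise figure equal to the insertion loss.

5.26 dB

Convert to linear (a loss of L dB is a gain of −L dB): F_i = 10^(NF_i/10), G_i = 10^(G_i,dB/10)
  Stage 1: F_1 = 10^(1.68/10) = 1.472, G_1 = 10^(−1.68/10) = 0.6792
  Stage 2: F_2 = 10^(3.58/10) = 2.280, G_2 = 10^(15.5/10) = 35.48
Friis cascade:
  F = 1.472 + (2.280 − 1)/0.6792 = 3.357
NF = 10 log₁₀(3.357) = 5.26 dB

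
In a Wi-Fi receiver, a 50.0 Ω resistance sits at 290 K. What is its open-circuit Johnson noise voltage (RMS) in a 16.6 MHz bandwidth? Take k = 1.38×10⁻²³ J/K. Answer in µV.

V_n = √(4kTRB)
4kTRB = 4 × 1.38×10⁻²³ × 290 × 5.00×10¹ × 1.66×10⁷ = 1.33×10⁻¹¹ V²
V_n = √(1.33×10⁻¹¹) = 3.65×10⁻⁶ V = 3.65 µV

3.65 µV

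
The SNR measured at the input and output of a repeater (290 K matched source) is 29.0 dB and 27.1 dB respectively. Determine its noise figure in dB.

1.9 dB

NF (dB) = SNR_in(dB) − SNR_out(dB) when the source is at T₀
NF = 29.0 − 27.1 = 1.9 dB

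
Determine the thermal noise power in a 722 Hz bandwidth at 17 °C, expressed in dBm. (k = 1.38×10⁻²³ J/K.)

T = 17 °C + 273.15 = 290.15 K
P_n = kTB = 1.38×10⁻²³ × 290.15 × 7.22×10² = 2.89×10⁻¹⁸ W
In dBm: 10 log₁₀(2.89×10⁻¹⁸ / 10⁻³) = −145.4 dBm

−145.4 dBm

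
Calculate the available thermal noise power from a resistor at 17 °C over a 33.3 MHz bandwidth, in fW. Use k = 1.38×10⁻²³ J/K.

T = 17 °C + 273.15 = 290.15 K
P_n = kTB = 1.38×10⁻²³ × 290.15 × 3.33×10⁷ = 1.33×10⁻¹³ W = 133 fW

133 fW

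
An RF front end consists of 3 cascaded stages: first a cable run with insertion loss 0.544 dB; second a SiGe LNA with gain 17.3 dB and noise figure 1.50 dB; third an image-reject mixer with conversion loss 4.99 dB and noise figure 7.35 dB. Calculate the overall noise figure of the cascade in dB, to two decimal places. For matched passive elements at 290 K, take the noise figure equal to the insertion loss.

Convert to linear (a loss of L dB is a gain of −L dB): F_i = 10^(NF_i/10), G_i = 10^(G_i,dB/10)
  Stage 1: F_1 = 10^(0.544/10) = 1.133, G_1 = 10^(−0.544/10) = 0.8823
  Stage 2: F_2 = 10^(1.50/10) = 1.413, G_2 = 10^(17.3/10) = 53.70
  Stage 3: F_3 = 10^(7.35/10) = 5.433, G_3 = 10^(−4.99/10) = 0.3170
Friis cascade:
  F = 1.133 + (1.413 − 1)/0.8823 + (5.433 − 1)/47.38 = 1.695
NF = 10 log₁₀(1.695) = 2.29 dB

2.29 dB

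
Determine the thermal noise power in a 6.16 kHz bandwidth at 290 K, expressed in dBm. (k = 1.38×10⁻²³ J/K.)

P_n = kTB = 1.38×10⁻²³ × 290 × 6.16×10³ = 2.47×10⁻¹⁷ W
In dBm: 10 log₁₀(2.47×10⁻¹⁷ / 10⁻³) = −136.1 dBm

−136.1 dBm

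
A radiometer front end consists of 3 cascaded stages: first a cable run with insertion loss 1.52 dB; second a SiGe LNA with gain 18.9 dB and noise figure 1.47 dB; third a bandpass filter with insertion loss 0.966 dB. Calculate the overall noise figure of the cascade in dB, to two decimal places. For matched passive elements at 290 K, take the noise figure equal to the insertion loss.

Convert to linear (a loss of L dB is a gain of −L dB): F_i = 10^(NF_i/10), G_i = 10^(G_i,dB/10)
  Stage 1: F_1 = 10^(1.52/10) = 1.419, G_1 = 10^(−1.52/10) = 0.7047
  Stage 2: F_2 = 10^(1.47/10) = 1.403, G_2 = 10^(18.9/10) = 77.62
  Stage 3: F_3 = 10^(0.966/10) = 1.249, G_3 = 10^(−0.966/10) = 0.8006
Friis cascade:
  F = 1.419 + (1.403 − 1)/0.7047 + (1.249 − 1)/54.70 = 1.995
NF = 10 log₁₀(1.995) = 3.00 dB

3.00 dB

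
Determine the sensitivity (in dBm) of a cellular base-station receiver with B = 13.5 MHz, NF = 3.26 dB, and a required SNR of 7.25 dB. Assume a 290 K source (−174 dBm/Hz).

−92.2 dBm

Sensitivity = −174 + 10 log₁₀(B) + NF + SNR_min
= −174 + 71.3 + 3.26 + 7.25
= −92.19 dBm → −92.2 dBm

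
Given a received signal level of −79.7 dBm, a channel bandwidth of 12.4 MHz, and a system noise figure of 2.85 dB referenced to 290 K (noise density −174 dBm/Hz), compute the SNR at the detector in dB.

20.5 dB

Noise floor: N = −174 + 10 log₁₀(B) + NF
10 log₁₀(1.24×10⁷) = 70.93 dB
N = −174 + 70.93 + 2.85 = −100.22 dBm
SNR = P_sig − N = −79.7 − (−100.22) = 20.52 dB → 20.5 dB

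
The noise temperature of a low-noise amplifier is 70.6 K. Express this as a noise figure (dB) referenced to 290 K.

F = 1 + T_e/T₀ = 1 + 70.6/290 = 1.24345
NF = 10 log₁₀(1.24345) = 0.946 dB

0.946 dB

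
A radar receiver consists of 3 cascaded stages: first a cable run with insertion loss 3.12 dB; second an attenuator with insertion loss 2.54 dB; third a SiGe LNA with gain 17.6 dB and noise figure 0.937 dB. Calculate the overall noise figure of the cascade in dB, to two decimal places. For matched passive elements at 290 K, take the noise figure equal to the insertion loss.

Convert to linear (a loss of L dB is a gain of −L dB): F_i = 10^(NF_i/10), G_i = 10^(G_i,dB/10)
  Stage 1: F_1 = 10^(3.12/10) = 2.051, G_1 = 10^(−3.12/10) = 0.4875
  Stage 2: F_2 = 10^(2.54/10) = 1.795, G_2 = 10^(−2.54/10) = 0.5572
  Stage 3: F_3 = 10^(0.937/10) = 1.241, G_3 = 10^(17.6/10) = 57.54
Friis cascade:
  F = 2.051 + (1.795 − 1)/0.4875 + (1.241 − 1)/0.2716 = 4.568
NF = 10 log₁₀(4.568) = 6.60 dB

6.60 dB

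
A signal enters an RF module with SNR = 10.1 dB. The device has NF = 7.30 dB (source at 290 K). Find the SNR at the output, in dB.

2.80 dB

By definition F = SNR_in/SNR_out, so in dB: SNR_out = SNR_in − NF
SNR_out = 10.1 − 7.30 = 2.80 dB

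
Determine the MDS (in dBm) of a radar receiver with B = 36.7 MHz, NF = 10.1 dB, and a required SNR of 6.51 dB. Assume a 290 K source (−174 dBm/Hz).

−81.7 dBm

Sensitivity = −174 + 10 log₁₀(B) + NF + SNR_min
= −174 + 75.65 + 10.1 + 6.51
= −81.74 dBm → −81.7 dBm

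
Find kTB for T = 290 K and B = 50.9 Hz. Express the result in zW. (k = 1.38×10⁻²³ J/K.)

204 zW

P_n = kTB = 1.38×10⁻²³ × 290 × 5.09×10¹ = 2.04×10⁻¹⁹ W = 204 zW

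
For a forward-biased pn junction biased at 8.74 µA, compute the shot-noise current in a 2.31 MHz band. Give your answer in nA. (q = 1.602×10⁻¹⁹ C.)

I_n = √(2qI·B)
2qI·B = 2 × 1.602×10⁻¹⁹ × 8.74×10⁻⁶ × 2.31×10⁶ = 6.47×10⁻¹⁸ A²
I_n = √(6.47×10⁻¹⁸) = 2.54×10⁻⁹ A = 2.54 nA

2.54 nA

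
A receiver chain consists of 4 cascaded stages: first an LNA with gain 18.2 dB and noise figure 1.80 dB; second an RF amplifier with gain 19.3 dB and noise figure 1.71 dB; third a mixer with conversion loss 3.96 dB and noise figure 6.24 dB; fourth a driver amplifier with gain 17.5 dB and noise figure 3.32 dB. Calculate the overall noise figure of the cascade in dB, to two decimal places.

Convert to linear (a loss of L dB is a gain of −L dB): F_i = 10^(NF_i/10), G_i = 10^(G_i,dB/10)
  Stage 1: F_1 = 10^(1.80/10) = 1.514, G_1 = 10^(18.2/10) = 66.07
  Stage 2: F_2 = 10^(1.71/10) = 1.483, G_2 = 10^(19.3/10) = 85.11
  Stage 3: F_3 = 10^(6.24/10) = 4.207, G_3 = 10^(−3.96/10) = 0.4018
  Stage 4: F_4 = 10^(3.32/10) = 2.148, G_4 = 10^(17.5/10) = 56.23
Friis cascade:
  F = 1.514 + (1.483 − 1)/66.07 + (4.207 − 1)/5623 + (2.148 − 1)/2259 = 1.522
NF = 10 log₁₀(1.522) = 1.82 dB

1.82 dB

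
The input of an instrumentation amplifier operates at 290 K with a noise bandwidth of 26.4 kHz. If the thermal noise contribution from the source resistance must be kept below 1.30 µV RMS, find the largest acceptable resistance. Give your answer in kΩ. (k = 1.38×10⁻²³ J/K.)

Johnson–Nyquist: V_n = √(4kTRB) ⇒ R = V_n² / (4kTB)
4kTB = 4 × 1.38×10⁻²³ × 290 × 2.64×10⁴ = 4.23×10⁻¹⁶
R = (1.30×10⁻⁶)² / 4.23×10⁻¹⁶ = 4.00×10³ Ω = 4.00 kΩ

4.00 kΩ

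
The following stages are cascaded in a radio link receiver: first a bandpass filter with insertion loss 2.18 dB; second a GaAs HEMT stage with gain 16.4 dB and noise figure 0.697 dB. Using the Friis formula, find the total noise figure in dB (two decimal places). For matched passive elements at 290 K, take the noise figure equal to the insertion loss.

2.88 dB

Convert to linear (a loss of L dB is a gain of −L dB): F_i = 10^(NF_i/10), G_i = 10^(G_i,dB/10)
  Stage 1: F_1 = 10^(2.18/10) = 1.652, G_1 = 10^(−2.18/10) = 0.6053
  Stage 2: F_2 = 10^(0.697/10) = 1.174, G_2 = 10^(16.4/10) = 43.65
Friis cascade:
  F = 1.652 + (1.174 − 1)/0.6053 = 1.940
NF = 10 log₁₀(1.940) = 2.88 dB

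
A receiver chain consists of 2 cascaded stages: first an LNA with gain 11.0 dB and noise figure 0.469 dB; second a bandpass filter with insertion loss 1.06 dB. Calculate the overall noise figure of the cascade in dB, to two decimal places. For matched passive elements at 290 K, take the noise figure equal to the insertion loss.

0.55 dB

Convert to linear (a loss of L dB is a gain of −L dB): F_i = 10^(NF_i/10), G_i = 10^(G_i,dB/10)
  Stage 1: F_1 = 10^(0.469/10) = 1.114, G_1 = 10^(11.0/10) = 12.59
  Stage 2: F_2 = 10^(1.06/10) = 1.276, G_2 = 10^(−1.06/10) = 0.7834
Friis cascade:
  F = 1.114 + (1.276 − 1)/12.59 = 1.136
NF = 10 log₁₀(1.136) = 0.55 dB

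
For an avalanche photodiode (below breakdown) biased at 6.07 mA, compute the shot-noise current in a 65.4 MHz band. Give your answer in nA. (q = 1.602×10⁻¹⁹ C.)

I_n = √(2qI·B)
2qI·B = 2 × 1.602×10⁻¹⁹ × 6.07×10⁻³ × 6.54×10⁷ = 1.27×10⁻¹³ A²
I_n = √(1.27×10⁻¹³) = 3.57×10⁻⁷ A = 357 nA

357 nA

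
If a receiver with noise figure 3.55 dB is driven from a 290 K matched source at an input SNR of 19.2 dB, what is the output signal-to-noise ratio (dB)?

By definition F = SNR_in/SNR_out, so in dB: SNR_out = SNR_in − NF
SNR_out = 19.2 − 3.55 = 15.65 dB

15.65 dB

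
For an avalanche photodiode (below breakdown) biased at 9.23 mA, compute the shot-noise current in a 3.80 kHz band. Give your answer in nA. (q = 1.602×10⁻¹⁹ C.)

I_n = √(2qI·B)
2qI·B = 2 × 1.602×10⁻¹⁹ × 9.23×10⁻³ × 3.80×10³ = 1.12×10⁻¹⁷ A²
I_n = √(1.12×10⁻¹⁷) = 3.35×10⁻⁹ A = 3.35 nA

3.35 nA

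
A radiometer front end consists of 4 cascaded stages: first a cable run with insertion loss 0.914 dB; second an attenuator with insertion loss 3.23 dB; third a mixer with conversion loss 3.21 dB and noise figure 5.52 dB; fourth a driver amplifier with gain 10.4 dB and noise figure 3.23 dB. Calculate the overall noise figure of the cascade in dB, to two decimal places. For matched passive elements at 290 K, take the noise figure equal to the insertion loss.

11.83 dB

Convert to linear (a loss of L dB is a gain of −L dB): F_i = 10^(NF_i/10), G_i = 10^(G_i,dB/10)
  Stage 1: F_1 = 10^(0.914/10) = 1.234, G_1 = 10^(−0.914/10) = 0.8102
  Stage 2: F_2 = 10^(3.23/10) = 2.104, G_2 = 10^(−3.23/10) = 0.4753
  Stage 3: F_3 = 10^(5.52/10) = 3.565, G_3 = 10^(−3.21/10) = 0.4775
  Stage 4: F_4 = 10^(3.23/10) = 2.104, G_4 = 10^(10.4/10) = 10.96
Friis cascade:
  F = 1.234 + (2.104 − 1)/0.8102 + (3.565 − 1)/0.3851 + (2.104 − 1)/0.1839 = 15.26
NF = 10 log₁₀(15.26) = 11.83 dB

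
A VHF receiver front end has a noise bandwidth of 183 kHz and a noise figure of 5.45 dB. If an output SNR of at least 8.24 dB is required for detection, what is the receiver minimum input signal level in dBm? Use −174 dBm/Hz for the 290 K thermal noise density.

Sensitivity = −174 + 10 log₁₀(B) + NF + SNR_min
= −174 + 52.62 + 5.45 + 8.24
= −107.69 dBm → −107.7 dBm

−107.7 dBm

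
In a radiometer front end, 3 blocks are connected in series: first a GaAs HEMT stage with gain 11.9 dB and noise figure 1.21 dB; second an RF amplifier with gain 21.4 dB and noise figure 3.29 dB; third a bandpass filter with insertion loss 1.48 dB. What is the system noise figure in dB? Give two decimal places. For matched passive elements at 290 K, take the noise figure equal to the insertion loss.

Convert to linear (a loss of L dB is a gain of −L dB): F_i = 10^(NF_i/10), G_i = 10^(G_i,dB/10)
  Stage 1: F_1 = 10^(1.21/10) = 1.321, G_1 = 10^(11.9/10) = 15.49
  Stage 2: F_2 = 10^(3.29/10) = 2.133, G_2 = 10^(21.4/10) = 138.0
  Stage 3: F_3 = 10^(1.48/10) = 1.406, G_3 = 10^(−1.48/10) = 0.7112
Friis cascade:
  F = 1.321 + (2.133 − 1)/15.49 + (1.406 − 1)/2138 = 1.395
NF = 10 log₁₀(1.395) = 1.44 dB

1.44 dB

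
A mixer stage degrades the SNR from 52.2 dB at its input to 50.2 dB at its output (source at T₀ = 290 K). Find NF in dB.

2.0 dB

NF (dB) = SNR_in(dB) − SNR_out(dB) when the source is at T₀
NF = 52.2 − 50.2 = 2.0 dB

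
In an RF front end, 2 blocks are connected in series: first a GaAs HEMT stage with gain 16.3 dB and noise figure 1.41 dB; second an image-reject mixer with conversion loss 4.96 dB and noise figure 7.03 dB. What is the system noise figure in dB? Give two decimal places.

1.70 dB

Convert to linear (a loss of L dB is a gain of −L dB): F_i = 10^(NF_i/10), G_i = 10^(G_i,dB/10)
  Stage 1: F_1 = 10^(1.41/10) = 1.384, G_1 = 10^(16.3/10) = 42.66
  Stage 2: F_2 = 10^(7.03/10) = 5.047, G_2 = 10^(−4.96/10) = 0.3192
Friis cascade:
  F = 1.384 + (5.047 − 1)/42.66 = 1.478
NF = 10 log₁₀(1.478) = 1.70 dB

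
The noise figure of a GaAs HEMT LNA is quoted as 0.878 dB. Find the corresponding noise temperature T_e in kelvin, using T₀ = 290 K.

F = 10^(0.878/10) = 1.22405
T_e = (F − 1)·T₀ = (1.22405 − 1) × 290 = 65.0 K

65.0 K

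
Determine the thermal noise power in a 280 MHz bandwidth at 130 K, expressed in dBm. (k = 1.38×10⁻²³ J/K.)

P_n = kTB = 1.38×10⁻²³ × 130 × 2.80×10⁸ = 5.02×10⁻¹³ W
In dBm: 10 log₁₀(5.02×10⁻¹³ / 10⁻³) = −93.0 dBm

−93.0 dBm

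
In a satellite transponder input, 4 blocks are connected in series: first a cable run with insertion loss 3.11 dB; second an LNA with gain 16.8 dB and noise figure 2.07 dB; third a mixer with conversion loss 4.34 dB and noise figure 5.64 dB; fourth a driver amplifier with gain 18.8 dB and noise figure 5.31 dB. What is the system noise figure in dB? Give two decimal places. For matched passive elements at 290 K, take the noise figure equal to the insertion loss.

Convert to linear (a loss of L dB is a gain of −L dB): F_i = 10^(NF_i/10), G_i = 10^(G_i,dB/10)
  Stage 1: F_1 = 10^(3.11/10) = 2.046, G_1 = 10^(−3.11/10) = 0.4887
  Stage 2: F_2 = 10^(2.07/10) = 1.611, G_2 = 10^(16.8/10) = 47.86
  Stage 3: F_3 = 10^(5.64/10) = 3.664, G_3 = 10^(−4.34/10) = 0.3681
  Stage 4: F_4 = 10^(5.31/10) = 3.396, G_4 = 10^(18.8/10) = 75.86
Friis cascade:
  F = 2.046 + (1.611 − 1)/0.4887 + (3.664 − 1)/23.39 + (3.396 − 1)/8.610 = 3.688
NF = 10 log₁₀(3.688) = 5.67 dB

5.67 dB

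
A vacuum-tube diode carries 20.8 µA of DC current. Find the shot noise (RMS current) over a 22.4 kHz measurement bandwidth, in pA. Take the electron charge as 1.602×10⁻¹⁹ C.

I_n = √(2qI·B)
2qI·B = 2 × 1.602×10⁻¹⁹ × 2.08×10⁻⁵ × 2.24×10⁴ = 1.49×10⁻¹⁹ A²
I_n = √(1.49×10⁻¹⁹) = 3.86×10⁻¹⁰ A = 386 pA

386 pA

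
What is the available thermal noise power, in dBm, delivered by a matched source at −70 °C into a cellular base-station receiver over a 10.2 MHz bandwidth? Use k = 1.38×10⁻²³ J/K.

−105.4 dBm

T = −70 °C + 273.15 = 203.15 K
P_n = kTB = 1.38×10⁻²³ × 203.15 × 1.02×10⁷ = 2.86×10⁻¹⁴ W
In dBm: 10 log₁₀(2.86×10⁻¹⁴ / 10⁻³) = −105.4 dBm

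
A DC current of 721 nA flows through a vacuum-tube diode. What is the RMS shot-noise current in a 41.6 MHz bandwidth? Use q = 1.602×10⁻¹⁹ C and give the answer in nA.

3.10 nA

I_n = √(2qI·B)
2qI·B = 2 × 1.602×10⁻¹⁹ × 7.21×10⁻⁷ × 4.16×10⁷ = 9.61×10⁻¹⁸ A²
I_n = √(9.61×10⁻¹⁸) = 3.10×10⁻⁹ A = 3.10 nA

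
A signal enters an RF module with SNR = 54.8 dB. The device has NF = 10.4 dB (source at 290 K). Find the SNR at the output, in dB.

44.4 dB

By definition F = SNR_in/SNR_out, so in dB: SNR_out = SNR_in − NF
SNR_out = 54.8 − 10.4 = 44.4 dB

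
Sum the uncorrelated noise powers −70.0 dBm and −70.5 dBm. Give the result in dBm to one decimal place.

−67.2 dBm

Convert to linear, add, convert back:
P₁ = 1.00×10⁻¹⁰ W, P₂ = 8.91×10⁻¹¹ W
P_tot = 1.89×10⁻¹⁰ W → 10 log₁₀(P_tot / 10⁻³) = −67.2 dBm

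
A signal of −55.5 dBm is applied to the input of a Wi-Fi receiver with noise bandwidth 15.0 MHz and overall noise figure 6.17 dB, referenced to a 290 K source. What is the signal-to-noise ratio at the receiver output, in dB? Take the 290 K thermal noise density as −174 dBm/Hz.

40.6 dB

Noise floor: N = −174 + 10 log₁₀(B) + NF
10 log₁₀(1.50×10⁷) = 71.76 dB
N = −174 + 71.76 + 6.17 = −96.07 dBm
SNR = P_sig − N = −55.5 − (−96.07) = 40.57 dB → 40.6 dB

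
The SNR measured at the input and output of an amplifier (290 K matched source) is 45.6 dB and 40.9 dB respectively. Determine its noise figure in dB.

4.7 dB

NF (dB) = SNR_in(dB) − SNR_out(dB) when the source is at T₀
NF = 45.6 − 40.9 = 4.7 dB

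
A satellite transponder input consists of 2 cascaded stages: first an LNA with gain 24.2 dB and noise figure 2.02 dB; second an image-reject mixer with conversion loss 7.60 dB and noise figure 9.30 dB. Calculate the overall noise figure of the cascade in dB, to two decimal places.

Convert to linear (a loss of L dB is a gain of −L dB): F_i = 10^(NF_i/10), G_i = 10^(G_i,dB/10)
  Stage 1: F_1 = 10^(2.02/10) = 1.592, G_1 = 10^(24.2/10) = 263.0
  Stage 2: F_2 = 10^(9.30/10) = 8.511, G_2 = 10^(−7.60/10) = 0.1738
Friis cascade:
  F = 1.592 + (8.511 − 1)/263.0 = 1.621
NF = 10 log₁₀(1.621) = 2.10 dB

2.10 dB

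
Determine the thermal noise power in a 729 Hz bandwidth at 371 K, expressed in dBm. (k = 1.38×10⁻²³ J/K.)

−144.3 dBm

P_n = kTB = 1.38×10⁻²³ × 371 × 7.29×10² = 3.73×10⁻¹⁸ W
In dBm: 10 log₁₀(3.73×10⁻¹⁸ / 10⁻³) = −144.3 dBm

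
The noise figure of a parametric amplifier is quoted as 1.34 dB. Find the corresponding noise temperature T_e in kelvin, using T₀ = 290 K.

105 K

F = 10^(1.34/10) = 1.36144
T_e = (F − 1)·T₀ = (1.36144 − 1) × 290 = 105 K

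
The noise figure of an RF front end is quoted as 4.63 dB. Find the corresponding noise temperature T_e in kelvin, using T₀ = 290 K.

552 K

F = 10^(4.63/10) = 2.90402
T_e = (F − 1)·T₀ = (2.90402 − 1) × 290 = 552 K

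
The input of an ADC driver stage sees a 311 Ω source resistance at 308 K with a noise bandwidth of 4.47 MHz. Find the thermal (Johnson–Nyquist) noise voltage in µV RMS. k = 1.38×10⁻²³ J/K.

4.86 µV

V_n = √(4kTRB)
4kTRB = 4 × 1.38×10⁻²³ × 308 × 3.11×10² × 4.47×10⁶ = 2.36×10⁻¹¹ V²
V_n = √(2.36×10⁻¹¹) = 4.86×10⁻⁶ V = 4.86 µV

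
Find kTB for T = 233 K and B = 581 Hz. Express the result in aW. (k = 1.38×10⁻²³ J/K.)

1.87 aW

P_n = kTB = 1.38×10⁻²³ × 233 × 5.81×10² = 1.87×10⁻¹⁸ W = 1.87 aW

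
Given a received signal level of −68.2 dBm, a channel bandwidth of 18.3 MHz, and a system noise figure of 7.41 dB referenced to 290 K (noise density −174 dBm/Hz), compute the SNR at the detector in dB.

Noise floor: N = −174 + 10 log₁₀(B) + NF
10 log₁₀(1.83×10⁷) = 72.62 dB
N = −174 + 72.62 + 7.41 = −93.97 dBm
SNR = P_sig − N = −68.2 − (−93.97) = 25.77 dB → 25.8 dB

25.8 dB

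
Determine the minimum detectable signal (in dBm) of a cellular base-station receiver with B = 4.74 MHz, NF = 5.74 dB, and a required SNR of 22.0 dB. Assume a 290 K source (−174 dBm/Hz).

Sensitivity = −174 + 10 log₁₀(B) + NF + SNR_min
= −174 + 66.76 + 5.74 + 22.0
= −79.50 dBm → −79.5 dBm

−79.5 dBm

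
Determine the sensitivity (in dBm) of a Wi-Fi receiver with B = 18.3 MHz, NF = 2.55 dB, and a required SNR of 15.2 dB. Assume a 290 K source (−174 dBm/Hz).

Sensitivity = −174 + 10 log₁₀(B) + NF + SNR_min
= −174 + 72.62 + 2.55 + 15.2
= −83.63 dBm → −83.6 dBm

−83.6 dBm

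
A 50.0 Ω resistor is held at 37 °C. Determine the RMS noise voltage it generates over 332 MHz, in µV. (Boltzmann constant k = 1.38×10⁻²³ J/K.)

T = 37 °C + 273.15 = 310.15 K
V_n = √(4kTRB)
4kTRB = 4 × 1.38×10⁻²³ × 310.15 × 5.00×10¹ × 3.32×10⁸ = 2.84×10⁻¹⁰ V²
V_n = √(2.84×10⁻¹⁰) = 1.69×10⁻⁵ V = 16.9 µV

16.9 µV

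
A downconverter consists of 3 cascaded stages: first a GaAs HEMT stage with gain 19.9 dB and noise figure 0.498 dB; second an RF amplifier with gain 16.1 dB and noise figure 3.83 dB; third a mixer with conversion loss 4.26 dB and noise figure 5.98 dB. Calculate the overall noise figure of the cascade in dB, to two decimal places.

0.56 dB

Convert to linear (a loss of L dB is a gain of −L dB): F_i = 10^(NF_i/10), G_i = 10^(G_i,dB/10)
  Stage 1: F_1 = 10^(0.498/10) = 1.122, G_1 = 10^(19.9/10) = 97.72
  Stage 2: F_2 = 10^(3.83/10) = 2.415, G_2 = 10^(16.1/10) = 40.74
  Stage 3: F_3 = 10^(5.98/10) = 3.963, G_3 = 10^(−4.26/10) = 0.3750
Friis cascade:
  F = 1.122 + (2.415 − 1)/97.72 + (3.963 − 1)/3981 = 1.137
NF = 10 log₁₀(1.137) = 0.56 dB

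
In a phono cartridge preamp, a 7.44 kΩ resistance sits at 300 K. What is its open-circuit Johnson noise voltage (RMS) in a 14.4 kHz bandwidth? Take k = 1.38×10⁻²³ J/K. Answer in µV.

1.33 µV

V_n = √(4kTRB)
4kTRB = 4 × 1.38×10⁻²³ × 300 × 7.44×10³ × 1.44×10⁴ = 1.77×10⁻¹² V²
V_n = √(1.77×10⁻¹²) = 1.33×10⁻⁶ V = 1.33 µV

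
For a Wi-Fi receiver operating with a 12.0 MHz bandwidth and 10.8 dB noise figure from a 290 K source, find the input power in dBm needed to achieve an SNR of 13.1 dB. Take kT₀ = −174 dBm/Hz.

Sensitivity = −174 + 10 log₁₀(B) + NF + SNR_min
= −174 + 70.79 + 10.8 + 13.1
= −79.31 dBm → −79.3 dBm

−79.3 dBm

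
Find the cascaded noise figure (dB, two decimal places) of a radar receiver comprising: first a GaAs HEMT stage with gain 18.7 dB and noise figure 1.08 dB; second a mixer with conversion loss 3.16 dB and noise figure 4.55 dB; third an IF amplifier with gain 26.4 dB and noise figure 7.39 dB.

Convert to linear (a loss of L dB is a gain of −L dB): F_i = 10^(NF_i/10), G_i = 10^(G_i,dB/10)
  Stage 1: F_1 = 10^(1.08/10) = 1.282, G_1 = 10^(18.7/10) = 74.13
  Stage 2: F_2 = 10^(4.55/10) = 2.851, G_2 = 10^(−3.16/10) = 0.4831
  Stage 3: F_3 = 10^(7.39/10) = 5.483, G_3 = 10^(26.4/10) = 436.5
Friis cascade:
  F = 1.282 + (2.851 − 1)/74.13 + (5.483 − 1)/35.81 = 1.432
NF = 10 log₁₀(1.432) = 1.56 dB

1.56 dB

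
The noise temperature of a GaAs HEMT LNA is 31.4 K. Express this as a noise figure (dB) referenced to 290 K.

0.446 dB

F = 1 + T_e/T₀ = 1 + 31.4/290 = 1.10828
NF = 10 log₁₀(1.10828) = 0.446 dB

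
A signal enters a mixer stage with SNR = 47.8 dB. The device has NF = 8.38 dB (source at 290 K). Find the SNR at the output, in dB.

39.42 dB

By definition F = SNR_in/SNR_out, so in dB: SNR_out = SNR_in − NF
SNR_out = 47.8 − 8.38 = 39.42 dB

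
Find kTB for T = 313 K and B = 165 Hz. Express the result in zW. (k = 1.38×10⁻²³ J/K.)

713 zW

P_n = kTB = 1.38×10⁻²³ × 313 × 1.65×10² = 7.13×10⁻¹⁹ W = 713 zW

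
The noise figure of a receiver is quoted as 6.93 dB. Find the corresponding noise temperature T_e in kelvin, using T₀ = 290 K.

F = 10^(6.93/10) = 4.93174
T_e = (F − 1)·T₀ = (4.93174 − 1) × 290 = 1140 K

1140 K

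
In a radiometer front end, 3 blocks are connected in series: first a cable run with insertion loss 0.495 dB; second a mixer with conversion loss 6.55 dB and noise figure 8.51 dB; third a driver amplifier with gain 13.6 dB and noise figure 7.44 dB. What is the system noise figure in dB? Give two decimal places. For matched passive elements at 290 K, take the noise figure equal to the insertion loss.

14.91 dB

Convert to linear (a loss of L dB is a gain of −L dB): F_i = 10^(NF_i/10), G_i = 10^(G_i,dB/10)
  Stage 1: F_1 = 10^(0.495/10) = 1.121, G_1 = 10^(−0.495/10) = 0.8923
  Stage 2: F_2 = 10^(8.51/10) = 7.096, G_2 = 10^(−6.55/10) = 0.2213
  Stage 3: F_3 = 10^(7.44/10) = 5.546, G_3 = 10^(13.6/10) = 22.91
Friis cascade:
  F = 1.121 + (7.096 − 1)/0.8923 + (5.546 − 1)/0.1975 = 30.98
NF = 10 log₁₀(30.98) = 14.91 dB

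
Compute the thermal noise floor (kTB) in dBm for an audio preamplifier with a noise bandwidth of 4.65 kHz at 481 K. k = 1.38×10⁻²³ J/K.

P_n = kTB = 1.38×10⁻²³ × 481 × 4.65×10³ = 3.09×10⁻¹⁷ W
In dBm: 10 log₁₀(3.09×10⁻¹⁷ / 10⁻³) = −135.1 dBm

−135.1 dBm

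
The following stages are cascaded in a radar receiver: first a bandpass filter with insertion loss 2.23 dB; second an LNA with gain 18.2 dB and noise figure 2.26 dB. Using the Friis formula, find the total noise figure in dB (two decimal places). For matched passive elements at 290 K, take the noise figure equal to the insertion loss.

Convert to linear (a loss of L dB is a gain of −L dB): F_i = 10^(NF_i/10), G_i = 10^(G_i,dB/10)
  Stage 1: F_1 = 10^(2.23/10) = 1.671, G_1 = 10^(−2.23/10) = 0.5984
  Stage 2: F_2 = 10^(2.26/10) = 1.683, G_2 = 10^(18.2/10) = 66.07
Friis cascade:
  F = 1.671 + (1.683 − 1)/0.5984 = 2.812
NF = 10 log₁₀(2.812) = 4.49 dB

4.49 dB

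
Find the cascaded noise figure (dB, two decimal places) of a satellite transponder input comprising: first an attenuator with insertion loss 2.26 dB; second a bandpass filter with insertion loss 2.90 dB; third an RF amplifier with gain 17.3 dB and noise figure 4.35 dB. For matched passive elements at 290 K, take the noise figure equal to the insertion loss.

Convert to linear (a loss of L dB is a gain of −L dB): F_i = 10^(NF_i/10), G_i = 10^(G_i,dB/10)
  Stage 1: F_1 = 10^(2.26/10) = 1.683, G_1 = 10^(−2.26/10) = 0.5943
  Stage 2: F_2 = 10^(2.90/10) = 1.950, G_2 = 10^(−2.90/10) = 0.5129
  Stage 3: F_3 = 10^(4.35/10) = 2.723, G_3 = 10^(17.3/10) = 53.70
Friis cascade:
  F = 1.683 + (1.950 − 1)/0.5943 + (2.723 − 1)/0.3048 = 8.933
NF = 10 log₁₀(8.933) = 9.51 dB

9.51 dB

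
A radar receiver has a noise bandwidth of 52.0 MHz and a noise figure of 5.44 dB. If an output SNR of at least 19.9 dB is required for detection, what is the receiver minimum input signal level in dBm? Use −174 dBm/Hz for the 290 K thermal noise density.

Sensitivity = −174 + 10 log₁₀(B) + NF + SNR_min
= −174 + 77.16 + 5.44 + 19.9
= −71.50 dBm → −71.5 dBm

−71.5 dBm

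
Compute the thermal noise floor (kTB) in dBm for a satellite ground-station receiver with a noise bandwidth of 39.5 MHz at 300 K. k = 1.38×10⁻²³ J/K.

−97.9 dBm

P_n = kTB = 1.38×10⁻²³ × 300 × 3.95×10⁷ = 1.64×10⁻¹³ W
In dBm: 10 log₁₀(1.64×10⁻¹³ / 10⁻³) = −97.9 dBm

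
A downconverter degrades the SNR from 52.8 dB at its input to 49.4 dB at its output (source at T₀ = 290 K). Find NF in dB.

NF (dB) = SNR_in(dB) − SNR_out(dB) when the source is at T₀
NF = 52.8 − 49.4 = 3.4 dB

3.4 dB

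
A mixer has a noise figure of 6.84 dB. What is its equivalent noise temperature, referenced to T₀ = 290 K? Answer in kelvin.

1111 K

F = 10^(6.84/10) = 4.83059
T_e = (F − 1)·T₀ = (4.83059 − 1) × 290 = 1111 K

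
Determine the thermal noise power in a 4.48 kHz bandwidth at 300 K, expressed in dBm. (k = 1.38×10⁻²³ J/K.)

P_n = kTB = 1.38×10⁻²³ × 300 × 4.48×10³ = 1.85×10⁻¹⁷ W
In dBm: 10 log₁₀(1.85×10⁻¹⁷ / 10⁻³) = −137.3 dBm

−137.3 dBm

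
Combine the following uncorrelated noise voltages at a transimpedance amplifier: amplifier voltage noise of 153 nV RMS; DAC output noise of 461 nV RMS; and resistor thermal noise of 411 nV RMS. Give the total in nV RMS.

Uncorrelated sources add in power (mean-square): V_tot = √(ΣV_i²)
V_tot = √[(1.53×10⁻⁷)² + (4.61×10⁻⁷)² + (4.11×10⁻⁷)²] = 6.36×10⁻⁷ V = 636 nV

636 nV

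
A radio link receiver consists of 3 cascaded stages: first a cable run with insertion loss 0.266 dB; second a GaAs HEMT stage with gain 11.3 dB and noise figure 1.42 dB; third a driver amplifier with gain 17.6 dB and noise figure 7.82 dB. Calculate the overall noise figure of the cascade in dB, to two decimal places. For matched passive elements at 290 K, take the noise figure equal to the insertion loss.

2.72 dB

Convert to linear (a loss of L dB is a gain of −L dB): F_i = 10^(NF_i/10), G_i = 10^(G_i,dB/10)
  Stage 1: F_1 = 10^(0.266/10) = 1.063, G_1 = 10^(−0.266/10) = 0.9406
  Stage 2: F_2 = 10^(1.42/10) = 1.387, G_2 = 10^(11.3/10) = 13.49
  Stage 3: F_3 = 10^(7.82/10) = 6.053, G_3 = 10^(17.6/10) = 57.54
Friis cascade:
  F = 1.063 + (1.387 − 1)/0.9406 + (6.053 − 1)/12.69 = 1.873
NF = 10 log₁₀(1.873) = 2.72 dB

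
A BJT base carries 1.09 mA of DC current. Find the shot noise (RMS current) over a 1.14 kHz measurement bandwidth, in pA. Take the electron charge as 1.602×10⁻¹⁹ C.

I_n = √(2qI·B)
2qI·B = 2 × 1.602×10⁻¹⁹ × 1.09×10⁻³ × 1.14×10³ = 3.98×10⁻¹⁹ A²
I_n = √(3.98×10⁻¹⁹) = 6.31×10⁻¹⁰ A = 631 pA

631 pA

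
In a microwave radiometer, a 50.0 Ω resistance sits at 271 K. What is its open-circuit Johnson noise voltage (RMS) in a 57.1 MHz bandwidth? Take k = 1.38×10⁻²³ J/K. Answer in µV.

V_n = √(4kTRB)
4kTRB = 4 × 1.38×10⁻²³ × 271 × 5.00×10¹ × 5.71×10⁷ = 4.27×10⁻¹¹ V²
V_n = √(4.27×10⁻¹¹) = 6.54×10⁻⁶ V = 6.54 µV

6.54 µV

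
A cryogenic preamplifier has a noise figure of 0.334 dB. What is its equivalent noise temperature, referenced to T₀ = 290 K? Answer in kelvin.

23.2 K

F = 10^(0.334/10) = 1.07994
T_e = (F − 1)·T₀ = (1.07994 − 1) × 290 = 23.2 K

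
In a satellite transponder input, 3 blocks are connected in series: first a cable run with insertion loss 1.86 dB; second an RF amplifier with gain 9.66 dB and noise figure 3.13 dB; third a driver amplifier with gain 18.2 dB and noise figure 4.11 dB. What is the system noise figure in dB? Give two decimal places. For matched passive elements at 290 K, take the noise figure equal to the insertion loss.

Convert to linear (a loss of L dB is a gain of −L dB): F_i = 10^(NF_i/10), G_i = 10^(G_i,dB/10)
  Stage 1: F_1 = 10^(1.86/10) = 1.535, G_1 = 10^(−1.86/10) = 0.6516
  Stage 2: F_2 = 10^(3.13/10) = 2.056, G_2 = 10^(9.66/10) = 9.247
  Stage 3: F_3 = 10^(4.11/10) = 2.576, G_3 = 10^(18.2/10) = 66.07
Friis cascade:
  F = 1.535 + (2.056 − 1)/0.6516 + (2.576 − 1)/6.026 = 3.417
NF = 10 log₁₀(3.417) = 5.34 dB

5.34 dB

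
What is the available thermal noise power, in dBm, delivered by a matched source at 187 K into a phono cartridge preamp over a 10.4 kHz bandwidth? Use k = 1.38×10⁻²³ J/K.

P_n = kTB = 1.38×10⁻²³ × 187 × 1.04×10⁴ = 2.68×10⁻¹⁷ W
In dBm: 10 log₁₀(2.68×10⁻¹⁷ / 10⁻³) = −135.7 dBm

−135.7 dBm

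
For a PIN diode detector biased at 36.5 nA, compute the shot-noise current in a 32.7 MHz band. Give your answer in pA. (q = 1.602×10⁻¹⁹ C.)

I_n = √(2qI·B)
2qI·B = 2 × 1.602×10⁻¹⁹ × 3.65×10⁻⁸ × 3.27×10⁷ = 3.82×10⁻¹⁹ A²
I_n = √(3.82×10⁻¹⁹) = 6.18×10⁻¹⁰ A = 618 pA

618 pA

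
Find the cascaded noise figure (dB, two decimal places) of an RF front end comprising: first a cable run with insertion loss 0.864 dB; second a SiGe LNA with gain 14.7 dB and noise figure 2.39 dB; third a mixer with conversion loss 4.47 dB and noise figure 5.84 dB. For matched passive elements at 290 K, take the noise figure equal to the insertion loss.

Convert to linear (a loss of L dB is a gain of −L dB): F_i = 10^(NF_i/10), G_i = 10^(G_i,dB/10)
  Stage 1: F_1 = 10^(0.864/10) = 1.220, G_1 = 10^(−0.864/10) = 0.8196
  Stage 2: F_2 = 10^(2.39/10) = 1.734, G_2 = 10^(14.7/10) = 29.51
  Stage 3: F_3 = 10^(5.84/10) = 3.837, G_3 = 10^(−4.47/10) = 0.3573
Friis cascade:
  F = 1.220 + (1.734 − 1)/0.8196 + (3.837 − 1)/24.19 = 2.233
NF = 10 log₁₀(2.233) = 3.49 dB

3.49 dB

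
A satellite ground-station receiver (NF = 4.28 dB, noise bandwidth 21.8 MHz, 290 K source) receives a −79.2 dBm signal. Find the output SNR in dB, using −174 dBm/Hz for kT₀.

17.1 dB

Noise floor: N = −174 + 10 log₁₀(B) + NF
10 log₁₀(2.18×10⁷) = 73.38 dB
N = −174 + 73.38 + 4.28 = −96.34 dBm
SNR = P_sig − N = −79.2 − (−96.34) = 17.14 dB → 17.1 dB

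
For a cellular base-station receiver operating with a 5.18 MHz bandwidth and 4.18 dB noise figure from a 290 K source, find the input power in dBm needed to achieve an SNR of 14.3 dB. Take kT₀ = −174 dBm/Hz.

Sensitivity = −174 + 10 log₁₀(B) + NF + SNR_min
= −174 + 67.14 + 4.18 + 14.3
= −88.38 dBm → −88.4 dBm

−88.4 dBm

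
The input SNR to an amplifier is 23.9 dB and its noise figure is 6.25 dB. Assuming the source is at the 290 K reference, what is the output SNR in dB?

By definition F = SNR_in/SNR_out, so in dB: SNR_out = SNR_in − NF
SNR_out = 23.9 − 6.25 = 17.65 dB

17.65 dB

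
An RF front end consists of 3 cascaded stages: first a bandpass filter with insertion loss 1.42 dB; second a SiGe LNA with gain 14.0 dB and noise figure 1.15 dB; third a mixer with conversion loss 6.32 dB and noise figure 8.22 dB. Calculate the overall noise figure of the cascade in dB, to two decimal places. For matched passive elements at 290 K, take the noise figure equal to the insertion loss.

Convert to linear (a loss of L dB is a gain of −L dB): F_i = 10^(NF_i/10), G_i = 10^(G_i,dB/10)
  Stage 1: F_1 = 10^(1.42/10) = 1.387, G_1 = 10^(−1.42/10) = 0.7211
  Stage 2: F_2 = 10^(1.15/10) = 1.303, G_2 = 10^(14.0/10) = 25.12
  Stage 3: F_3 = 10^(8.22/10) = 6.637, G_3 = 10^(−6.32/10) = 0.2333
Friis cascade:
  F = 1.387 + (1.303 − 1)/0.7211 + (6.637 − 1)/18.11 = 2.118
NF = 10 log₁₀(2.118) = 3.26 dB

3.26 dB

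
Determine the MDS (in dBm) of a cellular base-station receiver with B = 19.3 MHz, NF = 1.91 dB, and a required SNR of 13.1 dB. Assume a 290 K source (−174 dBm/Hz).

−86.1 dBm

Sensitivity = −174 + 10 log₁₀(B) + NF + SNR_min
= −174 + 72.86 + 1.91 + 13.1
= −86.13 dBm → −86.1 dBm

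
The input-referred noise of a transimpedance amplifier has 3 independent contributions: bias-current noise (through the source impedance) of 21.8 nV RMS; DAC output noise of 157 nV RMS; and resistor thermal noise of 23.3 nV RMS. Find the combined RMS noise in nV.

Uncorrelated sources add in power (mean-square): V_tot = √(ΣV_i²)
V_tot = √[(2.18×10⁻⁸)² + (1.57×10⁻⁷)² + (2.33×10⁻⁸)²] = 1.60×10⁻⁷ V = 160 nV

160 nV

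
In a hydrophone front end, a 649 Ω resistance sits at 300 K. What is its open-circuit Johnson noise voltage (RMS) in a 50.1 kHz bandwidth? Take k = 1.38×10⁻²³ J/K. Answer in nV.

734 nV

V_n = √(4kTRB)
4kTRB = 4 × 1.38×10⁻²³ × 300 × 6.49×10² × 5.01×10⁴ = 5.38×10⁻¹³ V²
V_n = √(5.38×10⁻¹³) = 7.34×10⁻⁷ V = 734 nV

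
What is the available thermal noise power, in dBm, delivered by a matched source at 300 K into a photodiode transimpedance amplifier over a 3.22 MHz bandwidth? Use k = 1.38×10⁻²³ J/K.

−108.8 dBm

P_n = kTB = 1.38×10⁻²³ × 300 × 3.22×10⁶ = 1.33×10⁻¹⁴ W
In dBm: 10 log₁₀(1.33×10⁻¹⁴ / 10⁻³) = −108.8 dBm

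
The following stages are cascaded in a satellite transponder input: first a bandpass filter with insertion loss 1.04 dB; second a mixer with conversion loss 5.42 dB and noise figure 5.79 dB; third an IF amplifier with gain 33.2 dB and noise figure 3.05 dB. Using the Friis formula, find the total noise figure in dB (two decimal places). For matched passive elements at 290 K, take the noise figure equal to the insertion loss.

9.70 dB

Convert to linear (a loss of L dB is a gain of −L dB): F_i = 10^(NF_i/10), G_i = 10^(G_i,dB/10)
  Stage 1: F_1 = 10^(1.04/10) = 1.271, G_1 = 10^(−1.04/10) = 0.7870
  Stage 2: F_2 = 10^(5.79/10) = 3.793, G_2 = 10^(−5.42/10) = 0.2871
  Stage 3: F_3 = 10^(3.05/10) = 2.018, G_3 = 10^(33.2/10) = 2089
Friis cascade:
  F = 1.271 + (3.793 − 1)/0.7870 + (2.018 − 1)/0.2259 = 9.327
NF = 10 log₁₀(9.327) = 9.70 dB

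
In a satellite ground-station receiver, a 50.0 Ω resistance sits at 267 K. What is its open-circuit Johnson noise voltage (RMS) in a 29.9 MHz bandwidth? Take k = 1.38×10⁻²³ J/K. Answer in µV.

4.69 µV

V_n = √(4kTRB)
4kTRB = 4 × 1.38×10⁻²³ × 267 × 5.00×10¹ × 2.99×10⁷ = 2.20×10⁻¹¹ V²
V_n = √(2.20×10⁻¹¹) = 4.69×10⁻⁶ V = 4.69 µV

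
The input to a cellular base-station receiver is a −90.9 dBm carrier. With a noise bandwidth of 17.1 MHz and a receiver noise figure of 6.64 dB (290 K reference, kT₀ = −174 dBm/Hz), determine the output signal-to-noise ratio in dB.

Noise floor: N = −174 + 10 log₁₀(B) + NF
10 log₁₀(1.71×10⁷) = 72.33 dB
N = −174 + 72.33 + 6.64 = −95.03 dBm
SNR = P_sig − N = −90.9 − (−95.03) = 4.13 dB → 4.1 dB

4.1 dB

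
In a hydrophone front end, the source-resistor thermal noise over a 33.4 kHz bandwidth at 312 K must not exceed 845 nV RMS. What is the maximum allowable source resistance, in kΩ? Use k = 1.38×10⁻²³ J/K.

1.24 kΩ

Johnson–Nyquist: V_n = √(4kTRB) ⇒ R = V_n² / (4kTB)
4kTB = 4 × 1.38×10⁻²³ × 312 × 3.34×10⁴ = 5.75×10⁻¹⁶
R = (8.45×10⁻⁷)² / 5.75×10⁻¹⁶ = 1.24×10³ Ω = 1.24 kΩ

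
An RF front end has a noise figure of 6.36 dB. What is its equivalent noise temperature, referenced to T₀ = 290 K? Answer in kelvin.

F = 10^(6.36/10) = 4.32514
T_e = (F − 1)·T₀ = (4.32514 − 1) × 290 = 964 K

964 K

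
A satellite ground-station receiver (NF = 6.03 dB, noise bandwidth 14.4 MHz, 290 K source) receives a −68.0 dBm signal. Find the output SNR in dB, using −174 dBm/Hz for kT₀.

Noise floor: N = −174 + 10 log₁₀(B) + NF
10 log₁₀(1.44×10⁷) = 71.58 dB
N = −174 + 71.58 + 6.03 = −96.39 dBm
SNR = P_sig − N = −68.0 − (−96.39) = 28.39 dB → 28.4 dB

28.4 dB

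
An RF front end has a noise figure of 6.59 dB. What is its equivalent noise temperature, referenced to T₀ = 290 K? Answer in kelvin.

1033 K

F = 10^(6.59/10) = 4.56037
T_e = (F − 1)·T₀ = (4.56037 − 1) × 290 = 1033 K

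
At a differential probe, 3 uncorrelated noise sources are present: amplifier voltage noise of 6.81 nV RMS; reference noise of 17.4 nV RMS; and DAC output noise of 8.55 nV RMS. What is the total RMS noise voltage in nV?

20.5 nV

Uncorrelated sources add in power (mean-square): V_tot = √(ΣV_i²)
V_tot = √[(6.81×10⁻⁹)² + (1.74×10⁻⁸)² + (8.55×10⁻⁹)²] = 2.05×10⁻⁸ V = 20.5 nV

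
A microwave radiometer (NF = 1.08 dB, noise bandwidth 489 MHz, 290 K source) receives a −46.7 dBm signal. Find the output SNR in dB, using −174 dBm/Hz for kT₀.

39.3 dB

Noise floor: N = −174 + 10 log₁₀(B) + NF
10 log₁₀(4.89×10⁸) = 86.89 dB
N = −174 + 86.89 + 1.08 = −86.03 dBm
SNR = P_sig − N = −46.7 − (−86.03) = 39.33 dB → 39.3 dB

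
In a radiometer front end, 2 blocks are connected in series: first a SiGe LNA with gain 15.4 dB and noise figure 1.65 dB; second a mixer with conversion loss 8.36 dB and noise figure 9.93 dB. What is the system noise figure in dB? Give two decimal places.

Convert to linear (a loss of L dB is a gain of −L dB): F_i = 10^(NF_i/10), G_i = 10^(G_i,dB/10)
  Stage 1: F_1 = 10^(1.65/10) = 1.462, G_1 = 10^(15.4/10) = 34.67
  Stage 2: F_2 = 10^(9.93/10) = 9.840, G_2 = 10^(−8.36/10) = 0.1459
Friis cascade:
  F = 1.462 + (9.840 − 1)/34.67 = 1.717
NF = 10 log₁₀(1.717) = 2.35 dB

2.35 dB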